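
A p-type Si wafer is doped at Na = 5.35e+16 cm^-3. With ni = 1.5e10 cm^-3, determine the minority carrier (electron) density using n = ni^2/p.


Step 1: Majority hole concentration p ≈ Na = 5.35e+16 cm^-3
Step 2: n = ni^2 / Na = (1.5e10)^2 / 5.35e+16
Step 3: n = 4.21e+03 cm^-3

4.21e+03


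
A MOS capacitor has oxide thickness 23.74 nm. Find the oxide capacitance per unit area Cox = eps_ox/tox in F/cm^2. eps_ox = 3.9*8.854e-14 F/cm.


Step 1: eps_ox = 3.9 * 8.854e-14 = 3.45306e-13 F/cm
Step 2: tox in cm = 23.74 nm * 1e-7 = 2.3740e-06 cm
Step 3: Cox = 3.45306e-13 / 2.3740e-06 = 1.45e-07 F/cm^2

1.45e-07


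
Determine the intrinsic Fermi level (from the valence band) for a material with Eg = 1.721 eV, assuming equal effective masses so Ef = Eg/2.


Step 1: For an intrinsic semiconductor, the Fermi level sits at midgap.
Step 2: Ef = Eg / 2 = 1.721 / 2 = 0.8605 eV

0.8605


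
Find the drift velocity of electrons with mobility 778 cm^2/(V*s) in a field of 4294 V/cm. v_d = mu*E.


Step 1: v_d = mu * E
Step 2: v_d = 778 * 4294 = 3340732
Step 3: v_d = 3.34e+06 cm/s

3.34e+06


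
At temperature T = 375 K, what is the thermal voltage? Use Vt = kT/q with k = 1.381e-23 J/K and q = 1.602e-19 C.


Step 1: kT = 1.381e-23 * 375 = 5.17875e-21 J
Step 2: Vt = kT/q = 5.17875e-21 / 1.602e-19
Step 3: Vt = 0.03233 V

0.03233


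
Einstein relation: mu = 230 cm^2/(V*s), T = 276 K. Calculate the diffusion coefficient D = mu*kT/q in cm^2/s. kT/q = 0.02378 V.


Step 1: D = mu * (kT/q)
Step 2: D = 230 * 0.02378
Step 3: D = 5.47 cm^2/s

5.47


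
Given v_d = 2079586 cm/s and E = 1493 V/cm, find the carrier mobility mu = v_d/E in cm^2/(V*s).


Step 1: mu = v_d / E
Step 2: mu = 2079586 / 1493
Step 3: mu = 1392.89 cm^2/(V*s)

1392.89


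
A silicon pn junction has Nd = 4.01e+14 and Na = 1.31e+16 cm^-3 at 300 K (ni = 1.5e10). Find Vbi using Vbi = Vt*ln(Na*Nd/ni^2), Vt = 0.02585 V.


Step 1: Compute Na*Nd/ni^2 = 1.31e+16 * 4.01e+14 / (1.5e10)^2 = 2.3347e+10
Step 2: ln(2.3347e+10) = 23.8737
Step 3: Vbi = 0.02585 * 23.8737 = 0.617 V

0.617


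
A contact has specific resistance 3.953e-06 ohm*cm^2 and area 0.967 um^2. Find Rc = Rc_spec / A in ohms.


Step 1: Convert area to cm^2: 0.967 um^2 = 9.6700e-09 cm^2
Step 2: Rc = Rc_spec / A = 3.953e-06 / 9.6700e-09
Step 3: Rc = 4.09e+02 ohms

4.09e+02


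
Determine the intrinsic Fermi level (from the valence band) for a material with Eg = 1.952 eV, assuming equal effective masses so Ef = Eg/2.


Step 1: For an intrinsic semiconductor, the Fermi level sits at midgap.
Step 2: Ef = Eg / 2 = 1.952 / 2 = 0.976 eV

0.976


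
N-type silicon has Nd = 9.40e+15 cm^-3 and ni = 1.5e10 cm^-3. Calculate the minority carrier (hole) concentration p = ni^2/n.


Step 1: Since Nd >> ni, n ≈ Nd = 9.40e+15 cm^-3
Step 2: p = ni^2 / n = (1.5e10)^2 / 9.40e+15
Step 3: p = 2.25e20 / 9.40e+15 = 2.39e+04 cm^-3

2.39e+04


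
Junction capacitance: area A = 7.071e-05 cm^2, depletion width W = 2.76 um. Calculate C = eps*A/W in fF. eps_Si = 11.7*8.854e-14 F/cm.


Step 1: eps_Si = 11.7 * 8.854e-14 = 1.035918e-12 F/cm
Step 2: W in cm = 2.76 * 1e-4 = 2.76e-04 cm
Step 3: C = 1.035918e-12 * 7.071e-05 / 2.76e-04 = 2.653977e-13 F
Step 4: C = 265.4 fF

265.4


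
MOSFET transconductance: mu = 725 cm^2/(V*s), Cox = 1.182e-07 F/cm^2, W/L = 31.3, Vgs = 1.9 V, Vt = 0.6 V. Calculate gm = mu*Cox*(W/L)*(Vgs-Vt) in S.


Step 1: Vov = Vgs - Vt = 1.9 - 0.6 = 1.3 V
Step 2: gm = mu * Cox * (W/L) * Vov
Step 3: gm = 725 * 1.182e-07 * 31.3 * 1.3 = 3.49e-03 S

3.49e-03


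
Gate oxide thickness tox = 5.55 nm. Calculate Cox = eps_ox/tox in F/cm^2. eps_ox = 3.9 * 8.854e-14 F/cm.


Step 1: eps_ox = 3.9 * 8.854e-14 = 3.45306e-13 F/cm
Step 2: tox in cm = 5.55 nm * 1e-7 = 5.5500e-07 cm
Step 3: Cox = 3.45306e-13 / 5.5500e-07 = 6.22e-07 F/cm^2

6.22e-07


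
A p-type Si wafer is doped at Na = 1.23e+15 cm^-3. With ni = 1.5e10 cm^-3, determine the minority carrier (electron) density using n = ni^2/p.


Step 1: Majority hole concentration p ≈ Na = 1.23e+15 cm^-3
Step 2: n = ni^2 / Na = (1.5e10)^2 / 1.23e+15
Step 3: n = 1.83e+05 cm^-3

1.83e+05


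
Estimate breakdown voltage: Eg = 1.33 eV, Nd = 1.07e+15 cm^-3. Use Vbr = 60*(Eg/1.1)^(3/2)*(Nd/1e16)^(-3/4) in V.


Step 1: Eg/1.1 = 1.33/1.1 = 1.209091
Step 2: (Eg/1.1)^1.5 = 1.209091^1.5 = 1.329500
Step 3: (Nd/1e16)^(-0.75) = (0.107)^(-0.75) = 5.345178
Step 4: Vbr = 60 * 1.329500 * 5.345178 = 426.4 V

426.4


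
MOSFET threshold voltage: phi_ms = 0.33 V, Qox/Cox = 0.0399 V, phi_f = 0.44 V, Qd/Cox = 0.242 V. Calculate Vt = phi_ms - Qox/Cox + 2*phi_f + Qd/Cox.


Step 1: Vt = phi_ms - Qox/Cox + 2*phi_f + Qd/Cox
Step 2: Vt = 0.33 - 0.0399 + 2*0.44 + 0.242
Step 3: Vt = 0.33 - 0.0399 + 0.88 + 0.242
Step 4: Vt = 1.4121 V

1.4121


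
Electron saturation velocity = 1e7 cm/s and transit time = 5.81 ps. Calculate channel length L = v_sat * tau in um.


Step 1: tau in seconds = 5.81 ps * 1e-12 = 5.8100e-12 s
Step 2: L = v_sat * tau = 1e7 * 5.8100e-12 = 5.8100e-05 cm
Step 3: L in um = 5.8100e-05 * 1e4 = 0.581 um

0.581


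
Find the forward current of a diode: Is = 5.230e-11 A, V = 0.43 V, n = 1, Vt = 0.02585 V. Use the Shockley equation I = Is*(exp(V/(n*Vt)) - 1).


Step 1: V/(n*Vt) = 0.43/(1*0.02585) = 16.6344
Step 2: exp(16.6344) = 1.6758e+07
Step 3: I = 5.230e-11 * (1.6758e+07 - 1) = 8.76e-04 A

8.76e-04


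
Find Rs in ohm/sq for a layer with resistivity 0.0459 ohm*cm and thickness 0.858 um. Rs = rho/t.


Step 1: Convert thickness to cm: t = 0.858 um = 8.5800e-05 cm
Step 2: Rs = rho / t = 0.0459 / 8.5800e-05
Step 3: Rs = 535.0 ohm/sq

535.0


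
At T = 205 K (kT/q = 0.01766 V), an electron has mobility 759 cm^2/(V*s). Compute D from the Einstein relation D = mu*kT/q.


Step 1: D = mu * (kT/q)
Step 2: D = 759 * 0.01766
Step 3: D = 13.4 cm^2/s

13.4


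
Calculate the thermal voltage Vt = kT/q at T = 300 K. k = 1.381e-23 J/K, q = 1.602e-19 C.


Step 1: kT = 1.381e-23 * 300 = 4.143e-21 J
Step 2: Vt = kT/q = 4.143e-21 / 1.602e-19
Step 3: Vt = 0.02586 V

0.02586


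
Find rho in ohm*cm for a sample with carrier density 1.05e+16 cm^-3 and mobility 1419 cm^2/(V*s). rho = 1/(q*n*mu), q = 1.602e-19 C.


Step 1: sigma = q * n * mu = 1.602e-19 * 1.05e+16 * 1419 = 2.38690e+00 S/cm
Step 2: rho = 1 / sigma = 1 / 2.38690e+00 = 0.419 ohm*cm

0.419


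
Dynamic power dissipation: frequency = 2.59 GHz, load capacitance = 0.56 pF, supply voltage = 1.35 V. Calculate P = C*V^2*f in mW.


Step 1: V^2 = 1.35^2 = 1.8225 V^2
Step 2: P = C*V^2*f = 0.56e-12 F * 1.8225 * 2.59e9 Hz
Step 3: P = 2.643354e-03 W
Step 4: P = 2.643 mW

2.643


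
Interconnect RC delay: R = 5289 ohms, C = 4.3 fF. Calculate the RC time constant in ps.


Step 1: tau = R * C
Step 2: tau = 5289 * 4.3 fF = 5289 * 4.3e-15 F
Step 3: tau = 2.27427e-11 s = 22.7427 ps

22.7427


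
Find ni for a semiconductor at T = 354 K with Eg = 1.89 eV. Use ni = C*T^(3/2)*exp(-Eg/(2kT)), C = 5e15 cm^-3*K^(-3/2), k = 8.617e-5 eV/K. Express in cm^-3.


Step 1: Compute kT = 8.617e-5 * 354 = 0.03050418 eV
Step 2: Exponent = -Eg/(2kT) = -1.89/(2*0.03050418) = -30.97936
Step 3: T^(3/2) = 354^1.5 = 6660.47
Step 4: ni = 5e15 * 6660.47 * exp(-30.97936) = 1.17e+06 cm^-3

1.17e+06


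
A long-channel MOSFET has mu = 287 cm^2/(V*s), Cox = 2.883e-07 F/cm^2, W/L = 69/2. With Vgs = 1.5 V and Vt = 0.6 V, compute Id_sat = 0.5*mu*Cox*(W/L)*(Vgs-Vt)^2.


Step 1: Overdrive voltage Vov = Vgs - Vt = 1.5 - 0.6 = 0.9 V
Step 2: W/L = 69/2 = 34.5
Step 3: Id = 0.5 * 287 * 2.883e-07 * 34.5 * 0.9^2
Step 4: Id = 1.16e-03 A

1.16e-03


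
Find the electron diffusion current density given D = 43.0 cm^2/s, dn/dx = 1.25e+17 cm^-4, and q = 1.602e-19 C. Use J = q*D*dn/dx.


Step 1: J = q * D * (dn/dx)
Step 2: J = 1.602e-19 * 43.0 * 1.25e+17
Step 3: J = 8.61e-01 A/cm^2

8.61e-01


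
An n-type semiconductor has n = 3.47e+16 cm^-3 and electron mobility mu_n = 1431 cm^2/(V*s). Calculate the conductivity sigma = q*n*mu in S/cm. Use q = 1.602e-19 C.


Step 1: sigma = q * n * mu
Step 2: sigma = 1.602e-19 * 3.47e+16 * 1431
Step 3: sigma = 7.955e+00 S/cm

7.955e+00


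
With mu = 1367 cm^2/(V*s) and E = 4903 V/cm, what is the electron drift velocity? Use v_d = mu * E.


Step 1: v_d = mu * E
Step 2: v_d = 1367 * 4903 = 6702401
Step 3: v_d = 6.70e+06 cm/s

6.70e+06


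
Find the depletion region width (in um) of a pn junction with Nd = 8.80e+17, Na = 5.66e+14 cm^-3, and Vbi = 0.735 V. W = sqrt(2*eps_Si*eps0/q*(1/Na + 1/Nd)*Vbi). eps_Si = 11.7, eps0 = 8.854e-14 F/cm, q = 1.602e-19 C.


Step 1: 1/Na + 1/Nd = 1/5.66e+14 + 1/8.80e+17 = 1.76792e-15
Step 2: 2*eps*eps0/q = 2*11.7*8.854e-14/1.602e-19 = 1.293281e+07
Step 3: W^2 = 1.293281e+07 * 1.76792e-15 * 0.735 = 1.68052e-08
Step 4: W = sqrt(1.68052e-08) = 1.296e-04 cm = 1.296 um

1.296


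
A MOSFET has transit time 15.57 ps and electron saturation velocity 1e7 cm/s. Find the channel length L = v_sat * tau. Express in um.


Step 1: tau in seconds = 15.57 ps * 1e-12 = 1.5570e-11 s
Step 2: L = v_sat * tau = 1e7 * 1.5570e-11 = 1.5570e-04 cm
Step 3: L in um = 1.5570e-04 * 1e4 = 1.557 um

1.557


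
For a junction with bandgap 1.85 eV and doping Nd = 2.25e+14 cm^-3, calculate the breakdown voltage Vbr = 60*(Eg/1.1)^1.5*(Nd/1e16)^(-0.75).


Step 1: Eg/1.1 = 1.85/1.1 = 1.681818
Step 2: (Eg/1.1)^1.5 = 1.681818^1.5 = 2.181064
Step 3: (Nd/1e16)^(-0.75) = (0.0225)^(-0.75) = 17.213259
Step 4: Vbr = 60 * 2.181064 * 17.213259 = 2252.6 V

2252.6


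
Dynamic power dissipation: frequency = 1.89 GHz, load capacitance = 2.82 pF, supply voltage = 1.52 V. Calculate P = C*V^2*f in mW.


Step 1: V^2 = 1.52^2 = 2.3104 V^2
Step 2: P = C*V^2*f = 2.82e-12 F * 2.3104 * 1.89e9 Hz
Step 3: P = 1.231396992e-02 W
Step 4: P = 12.314 mW

12.314


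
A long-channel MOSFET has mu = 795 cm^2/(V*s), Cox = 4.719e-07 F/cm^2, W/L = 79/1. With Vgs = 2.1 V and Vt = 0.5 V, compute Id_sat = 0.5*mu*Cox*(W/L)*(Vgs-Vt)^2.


Step 1: Overdrive voltage Vov = Vgs - Vt = 2.1 - 0.5 = 1.6 V
Step 2: W/L = 79/1 = 79
Step 3: Id = 0.5 * 795 * 4.719e-07 * 79 * 1.6^2
Step 4: Id = 3.79e-02 A

3.79e-02


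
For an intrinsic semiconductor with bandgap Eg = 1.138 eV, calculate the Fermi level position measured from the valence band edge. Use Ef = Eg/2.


Step 1: For an intrinsic semiconductor, the Fermi level sits at midgap.
Step 2: Ef = Eg / 2 = 1.138 / 2 = 0.569 eV

0.569


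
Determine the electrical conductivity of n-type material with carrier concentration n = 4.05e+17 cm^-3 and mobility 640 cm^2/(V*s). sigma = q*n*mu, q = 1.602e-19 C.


Step 1: sigma = q * n * mu
Step 2: sigma = 1.602e-19 * 4.05e+17 * 640
Step 3: sigma = 4.152e+01 S/cm

4.152e+01


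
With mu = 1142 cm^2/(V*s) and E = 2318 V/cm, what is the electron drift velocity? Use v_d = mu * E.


Step 1: v_d = mu * E
Step 2: v_d = 1142 * 2318 = 2647156
Step 3: v_d = 2.65e+06 cm/s

2.65e+06


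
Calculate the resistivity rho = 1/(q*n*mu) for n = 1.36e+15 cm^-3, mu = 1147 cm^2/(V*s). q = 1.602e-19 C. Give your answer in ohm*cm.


Step 1: sigma = q * n * mu = 1.602e-19 * 1.36e+15 * 1147 = 2.49899e-01 S/cm
Step 2: rho = 1 / sigma = 1 / 2.49899e-01 = 4.002 ohm*cm

4.002


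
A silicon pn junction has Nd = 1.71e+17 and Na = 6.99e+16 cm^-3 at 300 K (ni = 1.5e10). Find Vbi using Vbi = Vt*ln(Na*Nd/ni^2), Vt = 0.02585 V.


Step 1: Compute Na*Nd/ni^2 = 6.99e+16 * 1.71e+17 / (1.5e10)^2 = 5.3124e+13
Step 2: ln(5.3124e+13) = 31.6036
Step 3: Vbi = 0.02585 * 31.6036 = 0.817 V

0.817


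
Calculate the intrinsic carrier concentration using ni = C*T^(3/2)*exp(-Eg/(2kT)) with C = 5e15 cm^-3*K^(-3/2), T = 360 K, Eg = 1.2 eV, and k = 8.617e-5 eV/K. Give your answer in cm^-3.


Step 1: Compute kT = 8.617e-5 * 360 = 0.0310212 eV
Step 2: Exponent = -Eg/(2kT) = -1.2/(2*0.0310212) = -19.34161
Step 3: T^(3/2) = 360^1.5 = 6830.52
Step 4: ni = 5e15 * 6830.52 * exp(-19.34161) = 1.36e+11 cm^-3

1.36e+11


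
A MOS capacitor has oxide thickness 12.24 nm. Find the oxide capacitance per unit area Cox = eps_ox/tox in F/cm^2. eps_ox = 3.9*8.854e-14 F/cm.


Step 1: eps_ox = 3.9 * 8.854e-14 = 3.45306e-13 F/cm
Step 2: tox in cm = 12.24 nm * 1e-7 = 1.2240e-06 cm
Step 3: Cox = 3.45306e-13 / 1.2240e-06 = 2.82e-07 F/cm^2

2.82e-07


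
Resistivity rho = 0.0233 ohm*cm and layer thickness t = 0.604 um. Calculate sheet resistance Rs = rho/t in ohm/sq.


Step 1: Convert thickness to cm: t = 0.604 um = 6.0400e-05 cm
Step 2: Rs = rho / t = 0.0233 / 6.0400e-05
Step 3: Rs = 385.8 ohm/sq

385.8


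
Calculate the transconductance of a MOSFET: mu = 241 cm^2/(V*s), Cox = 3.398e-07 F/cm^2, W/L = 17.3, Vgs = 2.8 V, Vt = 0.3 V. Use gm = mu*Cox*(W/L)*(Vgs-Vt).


Step 1: Vov = Vgs - Vt = 2.8 - 0.3 = 2.5 V
Step 2: gm = mu * Cox * (W/L) * Vov
Step 3: gm = 241 * 3.398e-07 * 17.3 * 2.5 = 3.54e-03 S

3.54e-03


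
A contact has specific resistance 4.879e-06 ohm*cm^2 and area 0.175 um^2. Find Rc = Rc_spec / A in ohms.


Step 1: Convert area to cm^2: 0.175 um^2 = 1.7500e-09 cm^2
Step 2: Rc = Rc_spec / A = 4.879e-06 / 1.7500e-09
Step 3: Rc = 2.79e+03 ohms

2.79e+03


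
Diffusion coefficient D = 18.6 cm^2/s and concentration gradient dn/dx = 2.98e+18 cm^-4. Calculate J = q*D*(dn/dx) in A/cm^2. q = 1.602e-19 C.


Step 1: J = q * D * (dn/dx)
Step 2: J = 1.602e-19 * 18.6 * 2.98e+18
Step 3: J = 8.88e+00 A/cm^2

8.88e+00


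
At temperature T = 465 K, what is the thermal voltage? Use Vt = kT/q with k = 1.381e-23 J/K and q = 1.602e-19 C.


Step 1: kT = 1.381e-23 * 465 = 6.42165e-21 J
Step 2: Vt = kT/q = 6.42165e-21 / 1.602e-19
Step 3: Vt = 0.04009 V

0.04009


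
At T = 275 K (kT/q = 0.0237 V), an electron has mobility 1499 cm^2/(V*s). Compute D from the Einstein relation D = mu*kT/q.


Step 1: D = mu * (kT/q)
Step 2: D = 1499 * 0.0237
Step 3: D = 35.53 cm^2/s

35.53


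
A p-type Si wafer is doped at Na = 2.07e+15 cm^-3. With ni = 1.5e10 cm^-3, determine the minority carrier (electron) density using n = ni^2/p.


Step 1: Majority hole concentration p ≈ Na = 2.07e+15 cm^-3
Step 2: n = ni^2 / Na = (1.5e10)^2 / 2.07e+15
Step 3: n = 1.09e+05 cm^-3

1.09e+05


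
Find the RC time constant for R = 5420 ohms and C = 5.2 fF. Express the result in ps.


Step 1: tau = R * C
Step 2: tau = 5420 * 5.2 fF = 5420 * 5.2e-15 F
Step 3: tau = 2.8184e-11 s = 28.184 ps

28.184


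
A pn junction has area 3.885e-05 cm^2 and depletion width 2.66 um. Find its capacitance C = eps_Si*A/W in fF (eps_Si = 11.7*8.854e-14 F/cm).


Step 1: eps_Si = 11.7 * 8.854e-14 = 1.035918e-12 F/cm
Step 2: W in cm = 2.66 * 1e-4 = 2.66e-04 cm
Step 3: C = 1.035918e-12 * 3.885e-05 / 2.66e-04 = 1.512985e-13 F
Step 4: C = 151.3 fF

151.3


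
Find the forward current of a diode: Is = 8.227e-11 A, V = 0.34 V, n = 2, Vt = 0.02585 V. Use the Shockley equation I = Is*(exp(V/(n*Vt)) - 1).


Step 1: V/(n*Vt) = 0.34/(2*0.02585) = 6.5764
Step 2: exp(6.5764) = 7.1795e+02
Step 3: I = 8.227e-11 * (7.1795e+02 - 1) = 5.90e-08 A

5.90e-08


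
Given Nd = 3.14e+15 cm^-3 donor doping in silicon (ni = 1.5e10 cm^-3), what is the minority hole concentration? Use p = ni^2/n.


Step 1: Since Nd >> ni, n ≈ Nd = 3.14e+15 cm^-3
Step 2: p = ni^2 / n = (1.5e10)^2 / 3.14e+15
Step 3: p = 2.25e20 / 3.14e+15 = 7.17e+04 cm^-3

7.17e+04


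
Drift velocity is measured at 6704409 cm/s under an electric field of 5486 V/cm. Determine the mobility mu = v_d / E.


Step 1: mu = v_d / E
Step 2: mu = 6704409 / 5486
Step 3: mu = 1222.09 cm^2/(V*s)

1222.09


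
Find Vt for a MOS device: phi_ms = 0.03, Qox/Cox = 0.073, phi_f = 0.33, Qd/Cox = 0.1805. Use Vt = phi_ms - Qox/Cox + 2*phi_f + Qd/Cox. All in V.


Step 1: Vt = phi_ms - Qox/Cox + 2*phi_f + Qd/Cox
Step 2: Vt = 0.03 - 0.073 + 2*0.33 + 0.1805
Step 3: Vt = 0.03 - 0.073 + 0.66 + 0.1805
Step 4: Vt = 0.7975 V

0.7975


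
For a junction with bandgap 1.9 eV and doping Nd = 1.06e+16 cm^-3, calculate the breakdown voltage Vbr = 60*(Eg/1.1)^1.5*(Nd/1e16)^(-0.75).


Step 1: Eg/1.1 = 1.9/1.1 = 1.727273
Step 2: (Eg/1.1)^1.5 = 1.727273^1.5 = 2.270082
Step 3: (Nd/1e16)^(-0.75) = (1.06)^(-0.75) = 0.957239
Step 4: Vbr = 60 * 2.270082 * 0.957239 = 130.4 V

130.4


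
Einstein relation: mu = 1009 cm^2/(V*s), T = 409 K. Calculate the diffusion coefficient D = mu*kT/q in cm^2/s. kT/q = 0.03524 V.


Step 1: D = mu * (kT/q)
Step 2: D = 1009 * 0.03524
Step 3: D = 35.56 cm^2/s

35.56


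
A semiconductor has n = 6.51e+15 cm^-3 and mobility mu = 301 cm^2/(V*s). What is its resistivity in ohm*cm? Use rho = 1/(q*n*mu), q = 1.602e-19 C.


Step 1: sigma = q * n * mu = 1.602e-19 * 6.51e+15 * 301 = 3.13914e-01 S/cm
Step 2: rho = 1 / sigma = 1 / 3.13914e-01 = 3.186 ohm*cm

3.186


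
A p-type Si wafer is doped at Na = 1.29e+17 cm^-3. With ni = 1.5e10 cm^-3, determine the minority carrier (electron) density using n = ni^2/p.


Step 1: Majority hole concentration p ≈ Na = 1.29e+17 cm^-3
Step 2: n = ni^2 / Na = (1.5e10)^2 / 1.29e+17
Step 3: n = 1.74e+03 cm^-3

1.74e+03


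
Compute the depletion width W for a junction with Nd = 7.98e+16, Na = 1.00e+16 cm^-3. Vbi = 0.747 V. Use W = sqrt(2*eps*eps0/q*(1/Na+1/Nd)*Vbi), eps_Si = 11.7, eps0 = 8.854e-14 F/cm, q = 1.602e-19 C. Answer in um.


Step 1: 1/Na + 1/Nd = 1/1.00e+16 + 1/7.98e+16 = 1.12531e-16
Step 2: 2*eps*eps0/q = 2*11.7*8.854e-14/1.602e-19 = 1.293281e+07
Step 3: W^2 = 1.293281e+07 * 1.12531e-16 * 0.747 = 1.08714e-09
Step 4: W = sqrt(1.08714e-09) = 3.297e-05 cm = 0.3297 um

0.3297


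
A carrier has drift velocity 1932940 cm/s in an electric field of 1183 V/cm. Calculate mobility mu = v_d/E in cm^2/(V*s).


Step 1: mu = v_d / E
Step 2: mu = 1932940 / 1183
Step 3: mu = 1633.93 cm^2/(V*s)

1633.93


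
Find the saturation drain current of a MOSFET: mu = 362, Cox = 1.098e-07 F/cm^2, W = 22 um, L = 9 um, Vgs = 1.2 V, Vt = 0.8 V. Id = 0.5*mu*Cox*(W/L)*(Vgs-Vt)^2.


Step 1: Overdrive voltage Vov = Vgs - Vt = 1.2 - 0.8 = 0.4 V
Step 2: W/L = 22/9 = 2.44444
Step 3: Id = 0.5 * 362 * 1.098e-07 * 2.44444 * 0.4^2
Step 4: Id = 7.77e-06 A

7.77e-06


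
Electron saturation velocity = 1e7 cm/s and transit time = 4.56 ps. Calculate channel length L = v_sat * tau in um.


Step 1: tau in seconds = 4.56 ps * 1e-12 = 4.5600e-12 s
Step 2: L = v_sat * tau = 1e7 * 4.5600e-12 = 4.5600e-05 cm
Step 3: L in um = 4.5600e-05 * 1e4 = 0.456 um

0.456


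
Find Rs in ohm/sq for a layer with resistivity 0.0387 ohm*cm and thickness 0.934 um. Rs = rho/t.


Step 1: Convert thickness to cm: t = 0.934 um = 9.3400e-05 cm
Step 2: Rs = rho / t = 0.0387 / 9.3400e-05
Step 3: Rs = 414.3 ohm/sq

414.3


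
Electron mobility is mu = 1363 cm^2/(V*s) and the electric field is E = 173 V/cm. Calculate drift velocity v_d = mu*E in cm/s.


Step 1: v_d = mu * E
Step 2: v_d = 1363 * 173 = 235799
Step 3: v_d = 2.36e+05 cm/s

2.36e+05


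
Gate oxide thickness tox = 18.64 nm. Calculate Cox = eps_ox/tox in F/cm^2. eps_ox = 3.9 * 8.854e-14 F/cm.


Step 1: eps_ox = 3.9 * 8.854e-14 = 3.45306e-13 F/cm
Step 2: tox in cm = 18.64 nm * 1e-7 = 1.8640e-06 cm
Step 3: Cox = 3.45306e-13 / 1.8640e-06 = 1.85e-07 F/cm^2

1.85e-07


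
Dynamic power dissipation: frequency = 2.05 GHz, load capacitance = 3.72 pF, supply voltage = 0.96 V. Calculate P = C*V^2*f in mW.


Step 1: V^2 = 0.96^2 = 0.9216 V^2
Step 2: P = C*V^2*f = 3.72e-12 F * 0.9216 * 2.05e9 Hz
Step 3: P = 7.0281216e-03 W
Step 4: P = 7.028 mW

7.028


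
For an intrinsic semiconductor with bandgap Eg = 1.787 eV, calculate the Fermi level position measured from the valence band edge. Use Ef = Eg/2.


Step 1: For an intrinsic semiconductor, the Fermi level sits at midgap.
Step 2: Ef = Eg / 2 = 1.787 / 2 = 0.8935 eV

0.8935


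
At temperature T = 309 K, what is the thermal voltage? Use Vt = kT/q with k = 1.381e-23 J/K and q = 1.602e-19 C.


Step 1: kT = 1.381e-23 * 309 = 4.26729e-21 J
Step 2: Vt = kT/q = 4.26729e-21 / 1.602e-19
Step 3: Vt = 0.02664 V

0.02664


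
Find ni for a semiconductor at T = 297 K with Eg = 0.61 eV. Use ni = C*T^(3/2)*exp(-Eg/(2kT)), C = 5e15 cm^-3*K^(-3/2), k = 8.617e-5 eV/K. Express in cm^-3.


Step 1: Compute kT = 8.617e-5 * 297 = 0.02559249 eV
Step 2: Exponent = -Eg/(2kT) = -0.61/(2*0.02559249) = -11.91756
Step 3: T^(3/2) = 297^1.5 = 5118.41
Step 4: ni = 5e15 * 5118.41 * exp(-11.91756) = 1.71e+14 cm^-3

1.71e+14


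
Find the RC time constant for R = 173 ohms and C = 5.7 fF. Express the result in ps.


Step 1: tau = R * C
Step 2: tau = 173 * 5.7 fF = 173 * 5.7e-15 F
Step 3: tau = 9.861e-13 s = 0.9861 ps

0.9861


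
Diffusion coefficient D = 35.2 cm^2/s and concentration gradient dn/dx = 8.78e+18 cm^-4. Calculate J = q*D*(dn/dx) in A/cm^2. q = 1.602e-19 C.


Step 1: J = q * D * (dn/dx)
Step 2: J = 1.602e-19 * 35.2 * 8.78e+18
Step 3: J = 4.95e+01 A/cm^2

4.95e+01


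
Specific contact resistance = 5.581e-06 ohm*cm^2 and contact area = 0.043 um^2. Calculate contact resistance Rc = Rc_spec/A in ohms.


Step 1: Convert area to cm^2: 0.043 um^2 = 4.3000e-10 cm^2
Step 2: Rc = Rc_spec / A = 5.581e-06 / 4.3000e-10
Step 3: Rc = 1.30e+04 ohms

1.30e+04


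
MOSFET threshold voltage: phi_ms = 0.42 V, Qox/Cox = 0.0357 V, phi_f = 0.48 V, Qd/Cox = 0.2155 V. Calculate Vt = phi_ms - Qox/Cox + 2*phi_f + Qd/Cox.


Step 1: Vt = phi_ms - Qox/Cox + 2*phi_f + Qd/Cox
Step 2: Vt = 0.42 - 0.0357 + 2*0.48 + 0.2155
Step 3: Vt = 0.42 - 0.0357 + 0.96 + 0.2155
Step 4: Vt = 1.5598 V

1.5598


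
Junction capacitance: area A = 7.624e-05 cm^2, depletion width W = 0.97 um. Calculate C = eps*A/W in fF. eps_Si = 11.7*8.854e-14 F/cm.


Step 1: eps_Si = 11.7 * 8.854e-14 = 1.035918e-12 F/cm
Step 2: W in cm = 0.97 * 1e-4 = 9.70e-05 cm
Step 3: C = 1.035918e-12 * 7.624e-05 / 9.70e-05 = 8.142102e-13 F
Step 4: C = 814.21 fF

814.21


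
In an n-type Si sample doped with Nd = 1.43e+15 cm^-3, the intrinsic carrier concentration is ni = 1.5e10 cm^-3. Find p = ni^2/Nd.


Step 1: Since Nd >> ni, n ≈ Nd = 1.43e+15 cm^-3
Step 2: p = ni^2 / n = (1.5e10)^2 / 1.43e+15
Step 3: p = 2.25e20 / 1.43e+15 = 1.57e+05 cm^-3

1.57e+05


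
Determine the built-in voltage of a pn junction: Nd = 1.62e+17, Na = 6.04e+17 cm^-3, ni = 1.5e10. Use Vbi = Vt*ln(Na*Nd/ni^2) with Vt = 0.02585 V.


Step 1: Compute Na*Nd/ni^2 = 6.04e+17 * 1.62e+17 / (1.5e10)^2 = 4.3488e+14
Step 2: ln(4.3488e+14) = 33.7061
Step 3: Vbi = 0.02585 * 33.7061 = 0.871 V

0.871


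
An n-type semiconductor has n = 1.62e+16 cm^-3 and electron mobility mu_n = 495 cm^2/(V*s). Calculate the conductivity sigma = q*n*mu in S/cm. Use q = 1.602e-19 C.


Step 1: sigma = q * n * mu
Step 2: sigma = 1.602e-19 * 1.62e+16 * 495
Step 3: sigma = 1.285e+00 S/cm

1.285e+00


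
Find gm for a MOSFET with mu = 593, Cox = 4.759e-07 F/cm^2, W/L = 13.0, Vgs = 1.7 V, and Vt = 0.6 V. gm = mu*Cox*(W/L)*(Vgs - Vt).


Step 1: Vov = Vgs - Vt = 1.7 - 0.6 = 1.1 V
Step 2: gm = mu * Cox * (W/L) * Vov
Step 3: gm = 593 * 4.759e-07 * 13.0 * 1.1 = 4.04e-03 S

4.04e-03


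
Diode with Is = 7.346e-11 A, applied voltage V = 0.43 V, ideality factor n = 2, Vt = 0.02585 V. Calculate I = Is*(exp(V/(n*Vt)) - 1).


Step 1: V/(n*Vt) = 0.43/(2*0.02585) = 8.3172
Step 2: exp(8.3172) = 4.0937e+03
Step 3: I = 7.346e-11 * (4.0937e+03 - 1) = 3.01e-07 A

3.01e-07


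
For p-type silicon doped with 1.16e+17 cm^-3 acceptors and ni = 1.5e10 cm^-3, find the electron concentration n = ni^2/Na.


Step 1: Majority hole concentration p ≈ Na = 1.16e+17 cm^-3
Step 2: n = ni^2 / Na = (1.5e10)^2 / 1.16e+17
Step 3: n = 1.94e+03 cm^-3

1.94e+03


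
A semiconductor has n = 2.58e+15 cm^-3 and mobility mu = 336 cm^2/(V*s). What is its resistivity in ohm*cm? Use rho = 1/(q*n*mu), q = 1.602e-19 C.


Step 1: sigma = q * n * mu = 1.602e-19 * 2.58e+15 * 336 = 1.38874e-01 S/cm
Step 2: rho = 1 / sigma = 1 / 1.38874e-01 = 7.201 ohm*cm

7.201


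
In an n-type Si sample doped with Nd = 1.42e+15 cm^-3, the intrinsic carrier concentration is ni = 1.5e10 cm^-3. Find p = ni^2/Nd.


Step 1: Since Nd >> ni, n ≈ Nd = 1.42e+15 cm^-3
Step 2: p = ni^2 / n = (1.5e10)^2 / 1.42e+15
Step 3: p = 2.25e20 / 1.42e+15 = 1.58e+05 cm^-3

1.58e+05


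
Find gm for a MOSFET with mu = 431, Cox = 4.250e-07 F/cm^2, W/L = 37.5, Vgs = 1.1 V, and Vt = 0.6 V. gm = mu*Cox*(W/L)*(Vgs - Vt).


Step 1: Vov = Vgs - Vt = 1.1 - 0.6 = 0.5 V
Step 2: gm = mu * Cox * (W/L) * Vov
Step 3: gm = 431 * 4.250e-07 * 37.5 * 0.5 = 3.43e-03 S

3.43e-03


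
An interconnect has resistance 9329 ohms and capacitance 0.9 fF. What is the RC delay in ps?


Step 1: tau = R * C
Step 2: tau = 9329 * 0.9 fF = 9329 * 9.0e-16 F
Step 3: tau = 8.3961e-12 s = 8.3961 ps

8.3961


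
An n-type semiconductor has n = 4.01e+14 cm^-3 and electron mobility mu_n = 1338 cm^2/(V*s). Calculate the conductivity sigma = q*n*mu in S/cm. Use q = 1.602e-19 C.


Step 1: sigma = q * n * mu
Step 2: sigma = 1.602e-19 * 4.01e+14 * 1338
Step 3: sigma = 8.595e-02 S/cm

8.595e-02


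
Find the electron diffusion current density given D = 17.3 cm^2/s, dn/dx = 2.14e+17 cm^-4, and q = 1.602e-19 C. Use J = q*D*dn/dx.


Step 1: J = q * D * (dn/dx)
Step 2: J = 1.602e-19 * 17.3 * 2.14e+17
Step 3: J = 5.93e-01 A/cm^2

5.93e-01


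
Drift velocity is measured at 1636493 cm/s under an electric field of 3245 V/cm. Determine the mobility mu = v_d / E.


Step 1: mu = v_d / E
Step 2: mu = 1636493 / 3245
Step 3: mu = 504.31 cm^2/(V*s)

504.31


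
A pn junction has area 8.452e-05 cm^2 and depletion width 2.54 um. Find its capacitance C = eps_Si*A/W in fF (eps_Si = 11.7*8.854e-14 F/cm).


Step 1: eps_Si = 11.7 * 8.854e-14 = 1.035918e-12 F/cm
Step 2: W in cm = 2.54 * 1e-4 = 2.54e-04 cm
Step 3: C = 1.035918e-12 * 8.452e-05 / 2.54e-04 = 3.447078e-13 F
Step 4: C = 344.71 fF

344.71


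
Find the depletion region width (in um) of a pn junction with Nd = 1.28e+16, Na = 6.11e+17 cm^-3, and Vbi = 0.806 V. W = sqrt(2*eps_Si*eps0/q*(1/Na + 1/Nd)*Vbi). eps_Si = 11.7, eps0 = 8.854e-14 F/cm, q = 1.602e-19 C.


Step 1: 1/Na + 1/Nd = 1/6.11e+17 + 1/1.28e+16 = 7.97617e-17
Step 2: 2*eps*eps0/q = 2*11.7*8.854e-14/1.602e-19 = 1.293281e+07
Step 3: W^2 = 1.293281e+07 * 7.97617e-17 * 0.806 = 8.31424e-10
Step 4: W = sqrt(8.31424e-10) = 2.883e-05 cm = 0.2883 um

0.2883


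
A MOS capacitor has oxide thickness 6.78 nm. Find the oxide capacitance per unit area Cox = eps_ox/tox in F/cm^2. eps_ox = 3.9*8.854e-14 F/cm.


Step 1: eps_ox = 3.9 * 8.854e-14 = 3.45306e-13 F/cm
Step 2: tox in cm = 6.78 nm * 1e-7 = 6.7800e-07 cm
Step 3: Cox = 3.45306e-13 / 6.7800e-07 = 5.09e-07 F/cm^2

5.09e-07


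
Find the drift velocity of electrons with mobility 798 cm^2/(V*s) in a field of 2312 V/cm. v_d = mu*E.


Step 1: v_d = mu * E
Step 2: v_d = 798 * 2312 = 1844976
Step 3: v_d = 1.84e+06 cm/s

1.84e+06


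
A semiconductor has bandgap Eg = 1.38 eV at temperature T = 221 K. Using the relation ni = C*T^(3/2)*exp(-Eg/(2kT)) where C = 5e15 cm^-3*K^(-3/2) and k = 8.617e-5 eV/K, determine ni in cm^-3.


Step 1: Compute kT = 8.617e-5 * 221 = 0.01904357 eV
Step 2: Exponent = -Eg/(2kT) = -1.38/(2*0.01904357) = -36.23270
Step 3: T^(3/2) = 221^1.5 = 3285.40
Step 4: ni = 5e15 * 3285.40 * exp(-36.23270) = 3.02e+03 cm^-3

3.02e+03


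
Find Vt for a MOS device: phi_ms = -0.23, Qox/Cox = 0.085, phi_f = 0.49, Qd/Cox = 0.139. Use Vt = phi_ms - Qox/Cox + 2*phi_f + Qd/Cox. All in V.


Step 1: Vt = phi_ms - Qox/Cox + 2*phi_f + Qd/Cox
Step 2: Vt = -0.23 - 0.085 + 2*0.49 + 0.139
Step 3: Vt = -0.23 - 0.085 + 0.98 + 0.139
Step 4: Vt = 0.804 V

0.804


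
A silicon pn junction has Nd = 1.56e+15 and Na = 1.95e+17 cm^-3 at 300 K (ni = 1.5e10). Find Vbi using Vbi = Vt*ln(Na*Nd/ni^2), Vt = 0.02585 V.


Step 1: Compute Na*Nd/ni^2 = 1.95e+17 * 1.56e+15 / (1.5e10)^2 = 1.3520e+12
Step 2: ln(1.3520e+12) = 27.9326
Step 3: Vbi = 0.02585 * 27.9326 = 0.722 V

0.722


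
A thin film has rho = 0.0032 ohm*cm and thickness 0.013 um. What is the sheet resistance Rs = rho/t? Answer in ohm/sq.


Step 1: Convert thickness to cm: t = 0.013 um = 1.3000e-06 cm
Step 2: Rs = rho / t = 0.0032 / 1.3000e-06
Step 3: Rs = 2461.5 ohm/sq

2461.5


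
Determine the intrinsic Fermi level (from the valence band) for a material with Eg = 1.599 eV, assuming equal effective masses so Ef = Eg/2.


Step 1: For an intrinsic semiconductor, the Fermi level sits at midgap.
Step 2: Ef = Eg / 2 = 1.599 / 2 = 0.7995 eV

0.7995


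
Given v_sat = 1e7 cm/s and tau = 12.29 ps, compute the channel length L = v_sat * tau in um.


Step 1: tau in seconds = 12.29 ps * 1e-12 = 1.2290e-11 s
Step 2: L = v_sat * tau = 1e7 * 1.2290e-11 = 1.2290e-04 cm
Step 3: L in um = 1.2290e-04 * 1e4 = 1.229 um

1.229


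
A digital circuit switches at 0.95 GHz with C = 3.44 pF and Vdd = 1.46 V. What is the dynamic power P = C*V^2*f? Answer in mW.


Step 1: V^2 = 1.46^2 = 2.1316 V^2
Step 2: P = C*V^2*f = 3.44e-12 F * 2.1316 * 0.95e9 Hz
Step 3: P = 6.9660688e-03 W
Step 4: P = 6.966 mW

6.966


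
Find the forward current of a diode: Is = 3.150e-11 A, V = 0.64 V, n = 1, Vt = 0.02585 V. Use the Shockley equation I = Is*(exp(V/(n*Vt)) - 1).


Step 1: V/(n*Vt) = 0.64/(1*0.02585) = 24.7582
Step 2: exp(24.7582) = 5.6539e+10
Step 3: I = 3.150e-11 * (5.6539e+10 - 1) = 1.78e+00 A

1.78e+00


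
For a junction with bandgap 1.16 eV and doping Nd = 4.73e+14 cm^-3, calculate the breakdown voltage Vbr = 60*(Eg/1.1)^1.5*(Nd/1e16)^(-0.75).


Step 1: Eg/1.1 = 1.16/1.1 = 1.054545
Step 2: (Eg/1.1)^1.5 = 1.054545^1.5 = 1.082923
Step 3: (Nd/1e16)^(-0.75) = (0.0473)^(-0.75) = 9.859483
Step 4: Vbr = 60 * 1.082923 * 9.859483 = 640.6 V

640.6


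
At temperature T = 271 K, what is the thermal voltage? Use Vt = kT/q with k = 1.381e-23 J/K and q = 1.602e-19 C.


Step 1: kT = 1.381e-23 * 271 = 3.74251e-21 J
Step 2: Vt = kT/q = 3.74251e-21 / 1.602e-19
Step 3: Vt = 0.02336 V

0.02336


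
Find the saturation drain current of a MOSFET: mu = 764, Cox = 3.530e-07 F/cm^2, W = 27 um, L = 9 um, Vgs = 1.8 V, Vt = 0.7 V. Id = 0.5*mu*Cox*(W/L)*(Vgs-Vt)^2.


Step 1: Overdrive voltage Vov = Vgs - Vt = 1.8 - 0.7 = 1.1 V
Step 2: W/L = 27/9 = 3
Step 3: Id = 0.5 * 764 * 3.530e-07 * 3 * 1.1^2
Step 4: Id = 4.89e-04 A

4.89e-04


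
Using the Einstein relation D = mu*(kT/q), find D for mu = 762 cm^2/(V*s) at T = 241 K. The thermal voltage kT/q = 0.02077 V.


Step 1: D = mu * (kT/q)
Step 2: D = 762 * 0.02077
Step 3: D = 15.83 cm^2/s

15.83


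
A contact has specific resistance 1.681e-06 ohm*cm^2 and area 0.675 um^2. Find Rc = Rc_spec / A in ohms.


Step 1: Convert area to cm^2: 0.675 um^2 = 6.7500e-09 cm^2
Step 2: Rc = Rc_spec / A = 1.681e-06 / 6.7500e-09
Step 3: Rc = 2.49e+02 ohms

2.49e+02


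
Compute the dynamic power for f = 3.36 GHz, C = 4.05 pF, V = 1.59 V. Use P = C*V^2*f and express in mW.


Step 1: V^2 = 1.59^2 = 2.5281 V^2
Step 2: P = C*V^2*f = 4.05e-12 F * 2.5281 * 3.36e9 Hz
Step 3: P = 3.44023848e-02 W
Step 4: P = 34.402 mW

34.402


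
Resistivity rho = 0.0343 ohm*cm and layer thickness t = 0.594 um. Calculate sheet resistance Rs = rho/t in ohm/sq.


Step 1: Convert thickness to cm: t = 0.594 um = 5.9400e-05 cm
Step 2: Rs = rho / t = 0.0343 / 5.9400e-05
Step 3: Rs = 577.4 ohm/sq

577.4


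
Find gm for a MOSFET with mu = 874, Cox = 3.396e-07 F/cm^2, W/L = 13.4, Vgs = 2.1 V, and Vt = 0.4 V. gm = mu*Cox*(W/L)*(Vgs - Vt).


Step 1: Vov = Vgs - Vt = 2.1 - 0.4 = 1.7 V
Step 2: gm = mu * Cox * (W/L) * Vov
Step 3: gm = 874 * 3.396e-07 * 13.4 * 1.7 = 6.76e-03 S

6.76e-03


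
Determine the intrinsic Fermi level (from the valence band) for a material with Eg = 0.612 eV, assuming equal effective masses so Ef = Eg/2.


Step 1: For an intrinsic semiconductor, the Fermi level sits at midgap.
Step 2: Ef = Eg / 2 = 0.612 / 2 = 0.306 eV

0.306


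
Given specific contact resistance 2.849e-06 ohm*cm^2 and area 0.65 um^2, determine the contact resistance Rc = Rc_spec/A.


Step 1: Convert area to cm^2: 0.65 um^2 = 6.5000e-09 cm^2
Step 2: Rc = Rc_spec / A = 2.849e-06 / 6.5000e-09
Step 3: Rc = 4.38e+02 ohms

4.38e+02


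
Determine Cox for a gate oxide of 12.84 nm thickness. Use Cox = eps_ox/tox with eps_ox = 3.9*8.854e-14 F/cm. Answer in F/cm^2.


Step 1: eps_ox = 3.9 * 8.854e-14 = 3.45306e-13 F/cm
Step 2: tox in cm = 12.84 nm * 1e-7 = 1.2840e-06 cm
Step 3: Cox = 3.45306e-13 / 1.2840e-06 = 2.69e-07 F/cm^2

2.69e-07


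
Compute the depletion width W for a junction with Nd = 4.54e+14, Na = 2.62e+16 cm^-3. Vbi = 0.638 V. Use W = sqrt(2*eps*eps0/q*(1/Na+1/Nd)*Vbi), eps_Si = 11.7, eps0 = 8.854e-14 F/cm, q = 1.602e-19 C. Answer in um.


Step 1: 1/Na + 1/Nd = 1/2.62e+16 + 1/4.54e+14 = 2.24081e-15
Step 2: 2*eps*eps0/q = 2*11.7*8.854e-14/1.602e-19 = 1.293281e+07
Step 3: W^2 = 1.293281e+07 * 2.24081e-15 * 0.638 = 1.84892e-08
Step 4: W = sqrt(1.84892e-08) = 1.360e-04 cm = 1.36 um

1.36


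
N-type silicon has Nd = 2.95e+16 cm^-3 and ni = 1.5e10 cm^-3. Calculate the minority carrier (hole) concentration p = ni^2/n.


Step 1: Since Nd >> ni, n ≈ Nd = 2.95e+16 cm^-3
Step 2: p = ni^2 / n = (1.5e10)^2 / 2.95e+16
Step 3: p = 2.25e20 / 2.95e+16 = 7.63e+03 cm^-3

7.63e+03


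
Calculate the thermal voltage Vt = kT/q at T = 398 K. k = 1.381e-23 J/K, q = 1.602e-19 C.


Step 1: kT = 1.381e-23 * 398 = 5.49638e-21 J
Step 2: Vt = kT/q = 5.49638e-21 / 1.602e-19
Step 3: Vt = 0.03431 V

0.03431


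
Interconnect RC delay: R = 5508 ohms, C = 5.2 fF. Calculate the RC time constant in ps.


Step 1: tau = R * C
Step 2: tau = 5508 * 5.2 fF = 5508 * 5.2e-15 F
Step 3: tau = 2.86416e-11 s = 28.6416 ps

28.6416


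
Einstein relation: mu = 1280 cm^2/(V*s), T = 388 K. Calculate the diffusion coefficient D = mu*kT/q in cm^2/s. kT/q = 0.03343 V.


Step 1: D = mu * (kT/q)
Step 2: D = 1280 * 0.03343
Step 3: D = 42.79 cm^2/s

42.79


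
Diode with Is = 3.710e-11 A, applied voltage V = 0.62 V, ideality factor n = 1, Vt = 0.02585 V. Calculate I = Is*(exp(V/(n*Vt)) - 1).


Step 1: V/(n*Vt) = 0.62/(1*0.02585) = 23.9845
Step 2: exp(23.9845) = 2.6082e+10
Step 3: I = 3.710e-11 * (2.6082e+10 - 1) = 9.68e-01 A

9.68e-01


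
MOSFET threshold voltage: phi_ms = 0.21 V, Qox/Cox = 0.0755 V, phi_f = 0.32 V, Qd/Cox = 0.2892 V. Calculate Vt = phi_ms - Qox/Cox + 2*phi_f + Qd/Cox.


Step 1: Vt = phi_ms - Qox/Cox + 2*phi_f + Qd/Cox
Step 2: Vt = 0.21 - 0.0755 + 2*0.32 + 0.2892
Step 3: Vt = 0.21 - 0.0755 + 0.64 + 0.2892
Step 4: Vt = 1.0637 V

1.0637


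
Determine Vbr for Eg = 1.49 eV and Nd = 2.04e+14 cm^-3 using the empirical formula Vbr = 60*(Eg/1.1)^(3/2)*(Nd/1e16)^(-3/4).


Step 1: Eg/1.1 = 1.49/1.1 = 1.354545
Step 2: (Eg/1.1)^1.5 = 1.354545^1.5 = 1.576486
Step 3: (Nd/1e16)^(-0.75) = (0.0204)^(-0.75) = 18.525817
Step 4: Vbr = 60 * 1.576486 * 18.525817 = 1752.3 V

1752.3


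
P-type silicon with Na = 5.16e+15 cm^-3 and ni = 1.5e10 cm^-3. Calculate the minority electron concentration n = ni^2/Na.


Step 1: Majority hole concentration p ≈ Na = 5.16e+15 cm^-3
Step 2: n = ni^2 / Na = (1.5e10)^2 / 5.16e+15
Step 3: n = 4.36e+04 cm^-3

4.36e+04


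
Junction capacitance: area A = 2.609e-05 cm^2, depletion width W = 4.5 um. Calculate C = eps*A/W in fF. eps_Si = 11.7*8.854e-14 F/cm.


Step 1: eps_Si = 11.7 * 8.854e-14 = 1.035918e-12 F/cm
Step 2: W in cm = 4.5 * 1e-4 = 4.50e-04 cm
Step 3: C = 1.035918e-12 * 2.609e-05 / 4.50e-04 = 6.006022e-14 F
Step 4: C = 60.06 fF

60.06


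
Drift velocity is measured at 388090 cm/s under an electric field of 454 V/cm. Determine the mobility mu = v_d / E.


Step 1: mu = v_d / E
Step 2: mu = 388090 / 454
Step 3: mu = 854.82 cm^2/(V*s)

854.82


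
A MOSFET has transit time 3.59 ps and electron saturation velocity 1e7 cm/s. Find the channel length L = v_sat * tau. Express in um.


Step 1: tau in seconds = 3.59 ps * 1e-12 = 3.5900e-12 s
Step 2: L = v_sat * tau = 1e7 * 3.5900e-12 = 3.5900e-05 cm
Step 3: L in um = 3.5900e-05 * 1e4 = 0.359 um

0.359


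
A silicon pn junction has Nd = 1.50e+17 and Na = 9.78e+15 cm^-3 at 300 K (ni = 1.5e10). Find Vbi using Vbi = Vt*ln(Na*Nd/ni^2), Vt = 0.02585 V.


Step 1: Compute Na*Nd/ni^2 = 9.78e+15 * 1.50e+17 / (1.5e10)^2 = 6.5200e+12
Step 2: ln(6.5200e+12) = 29.5059
Step 3: Vbi = 0.02585 * 29.5059 = 0.763 V

0.763


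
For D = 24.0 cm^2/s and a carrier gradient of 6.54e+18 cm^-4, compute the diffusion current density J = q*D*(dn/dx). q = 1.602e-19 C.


Step 1: J = q * D * (dn/dx)
Step 2: J = 1.602e-19 * 24.0 * 6.54e+18
Step 3: J = 2.51e+01 A/cm^2

2.51e+01


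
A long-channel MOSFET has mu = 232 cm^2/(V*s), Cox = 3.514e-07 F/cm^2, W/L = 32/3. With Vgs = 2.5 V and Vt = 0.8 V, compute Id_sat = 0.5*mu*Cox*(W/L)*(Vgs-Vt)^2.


Step 1: Overdrive voltage Vov = Vgs - Vt = 2.5 - 0.8 = 1.7 V
Step 2: W/L = 32/3 = 10.6667
Step 3: Id = 0.5 * 232 * 3.514e-07 * 10.6667 * 1.7^2
Step 4: Id = 1.26e-03 A

1.26e-03


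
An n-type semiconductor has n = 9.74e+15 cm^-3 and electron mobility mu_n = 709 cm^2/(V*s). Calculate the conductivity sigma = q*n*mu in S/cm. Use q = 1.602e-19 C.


Step 1: sigma = q * n * mu
Step 2: sigma = 1.602e-19 * 9.74e+15 * 709
Step 3: sigma = 1.106e+00 S/cm

1.106e+00


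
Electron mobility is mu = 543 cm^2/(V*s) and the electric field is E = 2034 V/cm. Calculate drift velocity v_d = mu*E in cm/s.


Step 1: v_d = mu * E
Step 2: v_d = 543 * 2034 = 1104462
Step 3: v_d = 1.10e+06 cm/s

1.10e+06


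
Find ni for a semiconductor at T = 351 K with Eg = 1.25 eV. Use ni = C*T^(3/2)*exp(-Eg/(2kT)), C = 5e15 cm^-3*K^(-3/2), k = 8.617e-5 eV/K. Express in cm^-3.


Step 1: Compute kT = 8.617e-5 * 351 = 0.03024567 eV
Step 2: Exponent = -Eg/(2kT) = -1.25/(2*0.03024567) = -20.66411
Step 3: T^(3/2) = 351^1.5 = 6575.98
Step 4: ni = 5e15 * 6575.98 * exp(-20.66411) = 3.49e+10 cm^-3

3.49e+10


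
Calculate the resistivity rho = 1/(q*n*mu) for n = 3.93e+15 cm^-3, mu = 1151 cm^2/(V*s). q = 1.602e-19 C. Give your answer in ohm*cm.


Step 1: sigma = q * n * mu = 1.602e-19 * 3.93e+15 * 1151 = 7.24653e-01 S/cm
Step 2: rho = 1 / sigma = 1 / 7.24653e-01 = 1.38 ohm*cm

1.38


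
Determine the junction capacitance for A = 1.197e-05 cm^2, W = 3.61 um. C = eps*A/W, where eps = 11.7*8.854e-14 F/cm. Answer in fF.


Step 1: eps_Si = 11.7 * 8.854e-14 = 1.035918e-12 F/cm
Step 2: W in cm = 3.61 * 1e-4 = 3.61e-04 cm
Step 3: C = 1.035918e-12 * 1.197e-05 / 3.61e-04 = 3.434886e-14 F
Step 4: C = 34.35 fF

34.35


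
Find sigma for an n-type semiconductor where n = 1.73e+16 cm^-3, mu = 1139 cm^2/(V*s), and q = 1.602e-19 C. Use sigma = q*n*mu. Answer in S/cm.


Step 1: sigma = q * n * mu
Step 2: sigma = 1.602e-19 * 1.73e+16 * 1139
Step 3: sigma = 3.157e+00 S/cm

3.157e+00


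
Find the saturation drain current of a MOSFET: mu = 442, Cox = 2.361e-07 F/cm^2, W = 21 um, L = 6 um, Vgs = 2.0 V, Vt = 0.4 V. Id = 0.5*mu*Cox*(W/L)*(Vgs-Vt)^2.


Step 1: Overdrive voltage Vov = Vgs - Vt = 2.0 - 0.4 = 1.6 V
Step 2: W/L = 21/6 = 3.5
Step 3: Id = 0.5 * 442 * 2.361e-07 * 3.5 * 1.6^2
Step 4: Id = 4.68e-04 A

4.68e-04


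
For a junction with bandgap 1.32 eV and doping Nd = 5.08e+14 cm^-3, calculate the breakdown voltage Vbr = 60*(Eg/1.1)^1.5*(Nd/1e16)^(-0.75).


Step 1: Eg/1.1 = 1.32/1.1 = 1.200000
Step 2: (Eg/1.1)^1.5 = 1.200000^1.5 = 1.314534
Step 3: (Nd/1e16)^(-0.75) = (0.0508)^(-0.75) = 9.345493
Step 4: Vbr = 60 * 1.314534 * 9.345493 = 737.1 V

737.1


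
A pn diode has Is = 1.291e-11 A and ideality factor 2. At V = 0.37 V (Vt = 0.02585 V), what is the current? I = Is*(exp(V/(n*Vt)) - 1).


Step 1: V/(n*Vt) = 0.37/(2*0.02585) = 7.1567
Step 2: exp(7.1567) = 1.2827e+03
Step 3: I = 1.291e-11 * (1.2827e+03 - 1) = 1.65e-08 A

1.65e-08


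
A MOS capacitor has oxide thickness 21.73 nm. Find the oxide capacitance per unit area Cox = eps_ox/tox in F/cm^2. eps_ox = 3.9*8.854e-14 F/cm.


Step 1: eps_ox = 3.9 * 8.854e-14 = 3.45306e-13 F/cm
Step 2: tox in cm = 21.73 nm * 1e-7 = 2.1730e-06 cm
Step 3: Cox = 3.45306e-13 / 2.1730e-06 = 1.59e-07 F/cm^2

1.59e-07


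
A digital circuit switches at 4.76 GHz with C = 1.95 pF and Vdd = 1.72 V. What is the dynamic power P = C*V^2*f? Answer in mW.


Step 1: V^2 = 1.72^2 = 2.9584 V^2
Step 2: P = C*V^2*f = 1.95e-12 F * 2.9584 * 4.76e9 Hz
Step 3: P = 2.74598688e-02 W
Step 4: P = 27.46 mW

27.46
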